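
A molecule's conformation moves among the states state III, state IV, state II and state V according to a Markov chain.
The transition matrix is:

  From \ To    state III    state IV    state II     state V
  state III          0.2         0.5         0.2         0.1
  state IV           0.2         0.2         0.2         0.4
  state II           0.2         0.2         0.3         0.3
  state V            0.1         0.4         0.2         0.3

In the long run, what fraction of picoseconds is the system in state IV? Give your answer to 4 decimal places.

Let the stationary distribution be π with π = πP and π_1 + π_2 + π_3 + π_4 = 1.
π_1 = 0.2·π_1 + 0.2·π_2 + 0.2·π_3 + 0.1·π_4
π_2 = 0.5·π_1 + 0.2·π_2 + 0.2·π_3 + 0.4·π_4
π_3 = 0.2·π_1 + 0.2·π_2 + 0.3·π_3 + 0.2·π_4
Solving with the normalization constraint gives π = (0.1703, 0.3105, 0.2222, 0.2970).
So the stationary probability of state IV is 0.3105.

0.3105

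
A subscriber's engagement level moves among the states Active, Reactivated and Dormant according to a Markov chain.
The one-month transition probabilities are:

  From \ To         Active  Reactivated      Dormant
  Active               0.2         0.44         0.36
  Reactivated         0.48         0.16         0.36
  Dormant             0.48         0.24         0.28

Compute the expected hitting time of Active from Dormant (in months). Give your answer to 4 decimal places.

Let t(s) be the expected number of months to first reach Active from state s, with t(Active) = 0. Conditioning on the first month:
t(Reactivated) = 1 + 0.16·t(Reactivated) + 0.36·t(Dormant)
t(Dormant) = 1 + 0.24·t(Reactivated) + 0.28·t(Dormant)
Solving: t(Reactivated) = 2.0833, t(Dormant) = 2.0833.
Expected months from Dormant to Active: 2.0833.

2.0833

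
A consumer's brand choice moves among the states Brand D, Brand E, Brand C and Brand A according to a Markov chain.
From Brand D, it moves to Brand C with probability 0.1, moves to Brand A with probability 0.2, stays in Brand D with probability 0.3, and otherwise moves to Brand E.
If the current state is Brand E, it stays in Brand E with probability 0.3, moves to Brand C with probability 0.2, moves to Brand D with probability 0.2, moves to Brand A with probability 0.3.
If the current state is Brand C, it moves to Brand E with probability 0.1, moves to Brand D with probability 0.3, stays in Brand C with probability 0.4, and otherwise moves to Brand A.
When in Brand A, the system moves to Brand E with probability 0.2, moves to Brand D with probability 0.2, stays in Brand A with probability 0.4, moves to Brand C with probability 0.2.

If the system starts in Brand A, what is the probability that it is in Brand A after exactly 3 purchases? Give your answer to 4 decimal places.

0.2840

Propagate the distribution vector 3 purchases from Brand A.
After 0 purchases: (0.0000, 0.0000, 0.0000, 1.0000)
After 1 purchase: (0.2000, 0.2000, 0.2000, 0.4000)
After 2 purchases: (0.2400, 0.2400, 0.2200, 0.3000)
After 3 purchases: (0.2460, 0.2500, 0.2200, 0.2840)
P(in Brand A after 3 purchases) = 0.2840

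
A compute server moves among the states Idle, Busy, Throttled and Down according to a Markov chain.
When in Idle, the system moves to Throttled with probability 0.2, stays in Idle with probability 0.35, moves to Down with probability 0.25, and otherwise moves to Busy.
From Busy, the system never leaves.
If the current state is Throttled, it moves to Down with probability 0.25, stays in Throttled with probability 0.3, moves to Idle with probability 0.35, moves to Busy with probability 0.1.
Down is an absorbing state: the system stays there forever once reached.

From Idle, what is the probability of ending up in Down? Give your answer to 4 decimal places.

Let h(s) be the probability of absorption at Down starting from transient state s. Then h(Down) = 1 and h(Busy) = 0. By first-step analysis:
h(Idle) = 0.35·h(Idle) + 0.2·0 + 0.2·h(Throttled) + 0.25·1
h(Throttled) = 0.35·h(Idle) + 0.1·0 + 0.3·h(Throttled) + 0.25·1
Solving: h(Idle) = 0.5844, h(Throttled) = 0.6494.
Starting from Idle, the probability is 0.5844.

0.5844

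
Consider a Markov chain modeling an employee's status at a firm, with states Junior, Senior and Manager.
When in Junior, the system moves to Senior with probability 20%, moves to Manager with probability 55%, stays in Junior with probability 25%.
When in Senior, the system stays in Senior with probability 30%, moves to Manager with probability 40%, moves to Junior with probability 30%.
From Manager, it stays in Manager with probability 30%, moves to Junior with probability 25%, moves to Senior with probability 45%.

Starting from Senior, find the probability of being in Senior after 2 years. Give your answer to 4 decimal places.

Sum over the intermediate state after 1 year:
P = P(Senior→Junior)·P(Junior→Senior) + P(Senior→Senior)·P(Senior→Senior) + P(Senior→Manager)·P(Manager→Senior)
  = 0.3×0.2 + 0.3×0.3 + 0.4×0.45
  = 0.0600 + 0.0900 + 0.1800 = 0.3300

0.3300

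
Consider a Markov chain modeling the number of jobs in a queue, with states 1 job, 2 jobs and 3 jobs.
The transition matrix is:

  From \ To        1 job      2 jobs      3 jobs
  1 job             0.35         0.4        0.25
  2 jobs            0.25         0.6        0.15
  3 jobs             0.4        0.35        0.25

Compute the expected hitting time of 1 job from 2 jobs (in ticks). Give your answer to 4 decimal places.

Let t(s) be the expected number of ticks to first reach 1 job from state s, with t(1 job) = 0. Conditioning on the first tick:
t(2 jobs) = 1 + 0.6·t(2 jobs) + 0.15·t(3 jobs)
t(3 jobs) = 1 + 0.35·t(2 jobs) + 0.25·t(3 jobs)
Solving: t(2 jobs) = 3.6364, t(3 jobs) = 3.0303.
Expected ticks from 2 jobs to 1 job: 3.6364.

3.6364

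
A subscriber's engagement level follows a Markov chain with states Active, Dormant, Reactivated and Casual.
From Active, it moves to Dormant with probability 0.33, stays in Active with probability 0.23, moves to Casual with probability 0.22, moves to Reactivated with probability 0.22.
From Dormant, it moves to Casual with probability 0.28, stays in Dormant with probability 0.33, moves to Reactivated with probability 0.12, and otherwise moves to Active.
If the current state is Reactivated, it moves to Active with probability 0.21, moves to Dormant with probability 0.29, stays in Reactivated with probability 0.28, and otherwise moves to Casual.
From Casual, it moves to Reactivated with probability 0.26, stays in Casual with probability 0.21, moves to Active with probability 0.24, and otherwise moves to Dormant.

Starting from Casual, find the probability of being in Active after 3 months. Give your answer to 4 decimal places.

Propagate the distribution vector 3 months from Casual.
After 0 months: (0.0000, 0.0000, 0.0000, 1.0000)
After 1 month: (0.2400, 0.2900, 0.2600, 0.2100)
After 2 months: (0.2385, 0.3112, 0.2150, 0.2353)
After 3 months: (0.2405, 0.3120, 0.2112, 0.2363)
P(in Active after 3 months) = 0.2405

0.2405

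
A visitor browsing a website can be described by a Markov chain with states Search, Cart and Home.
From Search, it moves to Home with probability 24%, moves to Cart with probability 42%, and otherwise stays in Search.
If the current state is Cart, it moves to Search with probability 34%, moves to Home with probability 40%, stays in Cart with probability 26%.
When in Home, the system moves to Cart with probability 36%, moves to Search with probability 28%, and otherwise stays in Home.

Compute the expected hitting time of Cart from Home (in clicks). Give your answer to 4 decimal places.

2.6464

Let t(s) be the expected number of clicks to first reach Cart from state s, with t(Cart) = 0. Conditioning on the first click:
t(Search) = 1 + 0.34·t(Search) + 0.24·t(Home)
t(Home) = 1 + 0.28·t(Search) + 0.36·t(Home)
Solving: t(Search) = 2.4775, t(Home) = 2.6464.
Expected clicks from Home to Cart: 2.6464.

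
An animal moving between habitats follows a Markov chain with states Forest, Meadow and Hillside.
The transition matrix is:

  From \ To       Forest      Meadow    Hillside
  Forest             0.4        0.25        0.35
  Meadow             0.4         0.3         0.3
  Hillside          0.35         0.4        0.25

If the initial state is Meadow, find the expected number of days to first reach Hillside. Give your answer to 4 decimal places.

Let t(s) be the expected number of days to first reach Hillside from state s, with t(Hillside) = 0. Conditioning on the first day:
t(Forest) = 1 + 0.4·t(Forest) + 0.25·t(Meadow)
t(Meadow) = 1 + 0.4·t(Forest) + 0.3·t(Meadow)
Solving: t(Forest) = 2.9688, t(Meadow) = 3.1250.
Expected days from Meadow to Hillside: 3.1250.

3.1250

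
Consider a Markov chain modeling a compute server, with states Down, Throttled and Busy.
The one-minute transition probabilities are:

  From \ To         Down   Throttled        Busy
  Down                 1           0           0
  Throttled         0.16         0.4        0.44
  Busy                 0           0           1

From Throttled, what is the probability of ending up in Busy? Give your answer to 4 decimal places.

0.7333

Let h(s) be the probability of absorption at Busy starting from transient state s. Then h(Busy) = 1 and h(Down) = 0. By first-step analysis:
h(Throttled) = 0.16·0 + 0.4·h(Throttled) + 0.44·1
Solving: h(Throttled) = 0.7333.
Starting from Throttled, the probability is 0.7333.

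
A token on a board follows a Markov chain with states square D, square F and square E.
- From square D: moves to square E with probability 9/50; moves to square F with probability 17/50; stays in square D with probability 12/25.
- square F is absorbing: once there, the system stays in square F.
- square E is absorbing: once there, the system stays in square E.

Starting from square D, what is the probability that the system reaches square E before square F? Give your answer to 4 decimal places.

0.3462

Let h(s) be the probability of absorption at square E starting from transient state s. Then h(square E) = 1 and h(square F) = 0. By first-step analysis:
h(square D) = 0.48·h(square D) + 0.34·0 + 0.18·1
Solving: h(square D) = 0.3462.
Starting from square D, the probability is 0.3462.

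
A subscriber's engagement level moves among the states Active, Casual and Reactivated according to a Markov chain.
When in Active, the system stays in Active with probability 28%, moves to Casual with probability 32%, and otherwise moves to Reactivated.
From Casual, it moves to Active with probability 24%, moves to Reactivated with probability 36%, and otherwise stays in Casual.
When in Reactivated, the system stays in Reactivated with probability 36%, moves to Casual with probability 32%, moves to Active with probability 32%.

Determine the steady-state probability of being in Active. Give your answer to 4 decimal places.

0.2809

Let the stationary distribution be π with π = πP and π_1 + π_2 + π_3 = 1.
π_1 = 0.28·π_1 + 0.24·π_2 + 0.32·π_3
π_2 = 0.32·π_1 + 0.4·π_2 + 0.32·π_3
Solving with the normalization constraint gives π = (0.2809, 0.3478, 0.3712).
So the stationary probability of Active is 0.2809.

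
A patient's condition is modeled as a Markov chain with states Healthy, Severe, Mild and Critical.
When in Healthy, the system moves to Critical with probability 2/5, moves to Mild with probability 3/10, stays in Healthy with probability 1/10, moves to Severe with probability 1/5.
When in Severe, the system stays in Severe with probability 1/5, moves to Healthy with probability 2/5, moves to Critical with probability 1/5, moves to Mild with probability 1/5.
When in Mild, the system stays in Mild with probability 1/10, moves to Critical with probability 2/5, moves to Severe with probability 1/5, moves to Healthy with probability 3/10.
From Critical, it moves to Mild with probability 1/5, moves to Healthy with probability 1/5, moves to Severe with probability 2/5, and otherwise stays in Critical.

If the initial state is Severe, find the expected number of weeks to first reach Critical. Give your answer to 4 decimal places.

3.3333

Let t(s) be the expected number of weeks to first reach Critical from state s, with t(Critical) = 0. Conditioning on the first week:
t(Healthy) = 1 + 0.1·t(Healthy) + 0.2·t(Severe) + 0.3·t(Mild)
t(Severe) = 1 + 0.4·t(Healthy) + 0.2·t(Severe) + 0.2·t(Mild)
t(Mild) = 1 + 0.3·t(Healthy) + 0.2·t(Severe) + 0.1·t(Mild)
Solving: t(Healthy) = 2.7778, t(Severe) = 3.3333, t(Mild) = 2.7778.
Expected weeks from Severe to Critical: 3.3333.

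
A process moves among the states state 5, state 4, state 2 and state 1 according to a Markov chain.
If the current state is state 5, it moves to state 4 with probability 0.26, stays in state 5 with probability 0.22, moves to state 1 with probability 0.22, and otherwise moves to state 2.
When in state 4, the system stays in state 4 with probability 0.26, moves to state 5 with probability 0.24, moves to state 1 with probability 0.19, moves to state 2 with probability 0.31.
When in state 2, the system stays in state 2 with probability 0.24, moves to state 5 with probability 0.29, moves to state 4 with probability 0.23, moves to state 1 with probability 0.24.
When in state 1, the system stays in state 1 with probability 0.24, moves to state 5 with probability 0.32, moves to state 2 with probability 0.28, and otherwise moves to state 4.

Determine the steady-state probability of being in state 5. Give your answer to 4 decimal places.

Let the stationary distribution be π with π = πP and π_1 + π_2 + π_3 + π_4 = 1.
π_1 = 0.22·π_1 + 0.24·π_2 + 0.29·π_3 + 0.32·π_4
π_2 = 0.26·π_1 + 0.26·π_2 + 0.23·π_3 + 0.16·π_4
π_3 = 0.3·π_1 + 0.31·π_2 + 0.24·π_3 + 0.28·π_4
Solving with the normalization constraint gives π = (0.2666, 0.2293, 0.2810, 0.2232).
So the stationary probability of state 5 is 0.2666.

0.2666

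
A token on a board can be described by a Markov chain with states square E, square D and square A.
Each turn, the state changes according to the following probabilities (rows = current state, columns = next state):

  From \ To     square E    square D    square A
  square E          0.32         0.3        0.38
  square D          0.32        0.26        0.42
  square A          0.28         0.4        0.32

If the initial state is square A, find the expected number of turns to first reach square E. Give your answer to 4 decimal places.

Let t(s) be the expected number of turns to first reach square E from state s, with t(square E) = 0. Conditioning on the first turn:
t(square D) = 1 + 0.26·t(square D) + 0.42·t(square A)
t(square A) = 1 + 0.4·t(square D) + 0.32·t(square A)
Solving: t(square D) = 3.2816, t(square A) = 3.4010.
Expected turns from square A to square E: 3.4010.

3.4010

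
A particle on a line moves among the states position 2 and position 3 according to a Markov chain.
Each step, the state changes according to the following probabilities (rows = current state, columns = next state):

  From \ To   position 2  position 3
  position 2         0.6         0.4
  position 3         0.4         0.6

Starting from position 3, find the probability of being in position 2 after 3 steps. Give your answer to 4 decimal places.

Propagate the distribution vector 3 steps from position 3.
After 0 steps: (0.0000, 1.0000)
After 1 step: (0.4000, 0.6000)
After 2 steps: (0.4800, 0.5200)
After 3 steps: (0.4960, 0.5040)
P(in position 2 after 3 steps) = 0.4960

0.4960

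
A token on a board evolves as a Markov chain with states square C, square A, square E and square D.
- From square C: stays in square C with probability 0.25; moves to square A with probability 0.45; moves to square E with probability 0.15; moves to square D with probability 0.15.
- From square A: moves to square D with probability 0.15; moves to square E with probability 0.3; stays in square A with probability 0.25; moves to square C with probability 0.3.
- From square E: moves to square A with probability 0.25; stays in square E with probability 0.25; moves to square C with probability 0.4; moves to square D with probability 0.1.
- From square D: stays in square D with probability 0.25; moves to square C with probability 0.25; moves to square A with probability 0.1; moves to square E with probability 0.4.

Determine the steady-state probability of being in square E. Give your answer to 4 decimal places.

Let the stationary distribution be π with π = πP and π_1 + π_2 + π_3 + π_4 = 1.
π_1 = 0.25·π_1 + 0.3·π_2 + 0.4·π_3 + 0.25·π_4
π_2 = 0.45·π_1 + 0.25·π_2 + 0.25·π_3 + 0.1·π_4
π_3 = 0.15·π_1 + 0.3·π_2 + 0.25·π_3 + 0.4·π_4
Solving with the normalization constraint gives π = (0.3029, 0.2877, 0.2570, 0.1524).
So the stationary probability of square E is 0.2570.

0.2570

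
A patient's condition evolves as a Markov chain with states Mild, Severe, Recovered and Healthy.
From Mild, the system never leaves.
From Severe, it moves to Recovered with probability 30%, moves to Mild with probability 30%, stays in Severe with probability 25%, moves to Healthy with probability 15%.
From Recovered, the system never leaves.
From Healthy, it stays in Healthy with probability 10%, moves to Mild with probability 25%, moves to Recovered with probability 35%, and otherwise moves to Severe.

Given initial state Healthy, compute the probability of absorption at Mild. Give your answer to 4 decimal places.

0.4405

Let h(s) be the probability of absorption at Mild starting from transient state s. Then h(Mild) = 1 and h(Recovered) = 0. By first-step analysis:
h(Severe) = 0.3·1 + 0.25·h(Severe) + 0.3·0 + 0.15·h(Healthy)
h(Healthy) = 0.25·1 + 0.3·h(Severe) + 0.35·0 + 0.1·h(Healthy)
Solving: h(Severe) = 0.4881, h(Healthy) = 0.4405.
Starting from Healthy, the probability is 0.4405.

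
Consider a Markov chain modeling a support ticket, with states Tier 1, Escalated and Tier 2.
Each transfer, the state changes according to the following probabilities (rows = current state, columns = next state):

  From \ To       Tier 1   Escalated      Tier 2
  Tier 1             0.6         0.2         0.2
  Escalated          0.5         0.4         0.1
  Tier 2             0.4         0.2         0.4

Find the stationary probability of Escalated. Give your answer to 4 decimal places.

0.2500

Let the stationary distribution be π with π = πP and π_1 + π_2 + π_3 = 1.
π_1 = 0.6·π_1 + 0.5·π_2 + 0.4·π_3
π_2 = 0.2·π_1 + 0.4·π_2 + 0.2·π_3
Solving with the normalization constraint gives π = (0.5313, 0.2500, 0.2188).
So the stationary probability of Escalated is 0.2500.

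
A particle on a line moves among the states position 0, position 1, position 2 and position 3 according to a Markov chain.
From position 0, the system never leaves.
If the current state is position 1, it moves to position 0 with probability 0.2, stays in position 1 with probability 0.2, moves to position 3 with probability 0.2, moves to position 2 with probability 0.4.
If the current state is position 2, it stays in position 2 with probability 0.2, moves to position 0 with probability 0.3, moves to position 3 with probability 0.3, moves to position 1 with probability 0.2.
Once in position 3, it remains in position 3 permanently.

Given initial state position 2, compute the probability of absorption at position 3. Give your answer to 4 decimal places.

0.5000

Let h(s) be the probability of absorption at position 3 starting from transient state s. Then h(position 3) = 1 and h(position 0) = 0. By first-step analysis:
h(position 1) = 0.2·0 + 0.2·h(position 1) + 0.4·h(position 2) + 0.2·1
h(position 2) = 0.3·0 + 0.2·h(position 1) + 0.2·h(position 2) + 0.3·1
Solving: h(position 1) = 0.5000, h(position 2) = 0.5000.
Starting from position 2, the probability is 0.5000.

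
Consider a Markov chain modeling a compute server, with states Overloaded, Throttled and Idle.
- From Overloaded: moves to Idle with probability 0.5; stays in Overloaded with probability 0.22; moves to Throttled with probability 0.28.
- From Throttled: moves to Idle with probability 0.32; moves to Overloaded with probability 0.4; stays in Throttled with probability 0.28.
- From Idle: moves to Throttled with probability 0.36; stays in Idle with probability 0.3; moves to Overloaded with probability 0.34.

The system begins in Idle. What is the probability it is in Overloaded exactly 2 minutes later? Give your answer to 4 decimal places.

Sum over the intermediate state after 1 minute:
P = P(Idle→Overloaded)·P(Overloaded→Overloaded) + P(Idle→Throttled)·P(Throttled→Overloaded) + P(Idle→Idle)·P(Idle→Overloaded)
  = 0.34×0.22 + 0.36×0.4 + 0.3×0.34
  = 0.0748 + 0.1440 + 0.1020 = 0.3208

0.3208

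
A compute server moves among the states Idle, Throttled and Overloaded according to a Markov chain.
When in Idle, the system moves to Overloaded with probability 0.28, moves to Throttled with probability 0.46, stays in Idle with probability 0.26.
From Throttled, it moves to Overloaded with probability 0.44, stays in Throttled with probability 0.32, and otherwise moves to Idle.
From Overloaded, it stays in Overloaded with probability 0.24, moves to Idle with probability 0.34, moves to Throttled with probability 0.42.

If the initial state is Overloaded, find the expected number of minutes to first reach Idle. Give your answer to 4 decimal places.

Let t(s) be the expected number of minutes to first reach Idle from state s, with t(Idle) = 0. Conditioning on the first minute:
t(Throttled) = 1 + 0.32·t(Throttled) + 0.44·t(Overloaded)
t(Overloaded) = 1 + 0.42·t(Throttled) + 0.24·t(Overloaded)
Solving: t(Throttled) = 3.6145, t(Overloaded) = 3.3133.
Expected minutes from Overloaded to Idle: 3.3133.

3.3133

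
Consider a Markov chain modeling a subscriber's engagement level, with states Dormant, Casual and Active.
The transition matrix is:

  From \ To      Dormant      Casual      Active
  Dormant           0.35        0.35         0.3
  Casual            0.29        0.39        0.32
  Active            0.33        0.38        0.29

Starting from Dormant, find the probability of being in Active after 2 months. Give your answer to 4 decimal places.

Sum over the intermediate state after 1 month:
P = P(Dormant→Dormant)·P(Dormant→Active) + P(Dormant→Casual)·P(Casual→Active) + P(Dormant→Active)·P(Active→Active)
  = 0.35×0.3 + 0.35×0.32 + 0.3×0.29
  = 0.1050 + 0.1120 + 0.0870 = 0.3040

0.3040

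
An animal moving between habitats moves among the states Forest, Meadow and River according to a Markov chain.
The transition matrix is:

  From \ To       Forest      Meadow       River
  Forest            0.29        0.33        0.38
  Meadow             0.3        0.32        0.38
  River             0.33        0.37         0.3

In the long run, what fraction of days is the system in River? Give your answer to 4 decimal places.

0.3519

Let the stationary distribution be π with π = πP and π_1 + π_2 + π_3 = 1.
π_1 = 0.29·π_1 + 0.3·π_2 + 0.33·π_3
π_2 = 0.33·π_1 + 0.32·π_2 + 0.37·π_3
Solving with the normalization constraint gives π = (0.3075, 0.3407, 0.3519).
So the stationary probability of River is 0.3519.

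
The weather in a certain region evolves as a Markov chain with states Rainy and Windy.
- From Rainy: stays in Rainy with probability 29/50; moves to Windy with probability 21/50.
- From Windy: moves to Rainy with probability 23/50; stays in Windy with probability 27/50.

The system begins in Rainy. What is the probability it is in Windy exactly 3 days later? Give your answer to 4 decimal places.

Propagate the distribution vector 3 days from Rainy.
After 0 days: (1.0000, 0.0000)
After 1 day: (0.5800, 0.4200)
After 2 days: (0.5296, 0.4704)
After 3 days: (0.5236, 0.4764)
P(in Windy after 3 days) = 0.4764

0.4764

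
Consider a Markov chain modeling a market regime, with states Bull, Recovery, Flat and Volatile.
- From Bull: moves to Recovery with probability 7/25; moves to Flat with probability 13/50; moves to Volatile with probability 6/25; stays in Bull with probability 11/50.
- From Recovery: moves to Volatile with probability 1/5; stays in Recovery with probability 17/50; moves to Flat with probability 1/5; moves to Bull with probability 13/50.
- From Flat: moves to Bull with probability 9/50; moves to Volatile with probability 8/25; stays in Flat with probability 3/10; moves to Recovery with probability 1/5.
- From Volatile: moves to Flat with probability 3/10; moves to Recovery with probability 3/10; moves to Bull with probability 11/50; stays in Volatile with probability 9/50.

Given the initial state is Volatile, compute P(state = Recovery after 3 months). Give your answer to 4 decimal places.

0.2806

Propagate the distribution vector 3 months from Volatile.
After 0 months: (0.0000, 0.0000, 0.0000, 1.0000)
After 1 month: (0.2200, 0.3000, 0.3000, 0.1800)
After 2 months: (0.2200, 0.2776, 0.2612, 0.2412)
After 3 months: (0.2207, 0.2806, 0.2634, 0.2353)
P(in Recovery after 3 months) = 0.2806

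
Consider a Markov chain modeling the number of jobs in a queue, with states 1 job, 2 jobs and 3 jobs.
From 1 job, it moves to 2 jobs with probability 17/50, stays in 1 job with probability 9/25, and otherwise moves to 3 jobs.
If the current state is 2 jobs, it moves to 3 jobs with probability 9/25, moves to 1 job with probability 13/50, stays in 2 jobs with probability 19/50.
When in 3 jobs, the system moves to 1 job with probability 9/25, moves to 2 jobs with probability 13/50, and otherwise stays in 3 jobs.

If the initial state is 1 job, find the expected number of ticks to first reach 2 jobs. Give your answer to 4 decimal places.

Let t(s) be the expected number of ticks to first reach 2 jobs from state s, with t(2 jobs) = 0. Conditioning on the first tick:
t(1 job) = 1 + 0.36·t(1 job) + 0.3·t(3 jobs)
t(3 jobs) = 1 + 0.36·t(1 job) + 0.38·t(3 jobs)
Solving: t(1 job) = 3.1856, t(3 jobs) = 3.4626.
Expected ticks from 1 job to 2 jobs: 3.1856.

3.1856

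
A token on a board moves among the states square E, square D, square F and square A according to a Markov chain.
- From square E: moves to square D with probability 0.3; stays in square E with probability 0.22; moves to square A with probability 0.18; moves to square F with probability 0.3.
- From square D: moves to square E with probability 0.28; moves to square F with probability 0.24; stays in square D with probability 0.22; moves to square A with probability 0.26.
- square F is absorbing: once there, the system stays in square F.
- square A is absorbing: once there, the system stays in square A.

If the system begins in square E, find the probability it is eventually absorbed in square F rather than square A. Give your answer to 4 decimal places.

0.5835

Let h(s) be the probability of absorption at square F starting from transient state s. Then h(square F) = 1 and h(square A) = 0. By first-step analysis:
h(square E) = 0.22·h(square E) + 0.3·h(square D) + 0.3·1 + 0.18·0
h(square D) = 0.28·h(square E) + 0.22·h(square D) + 0.24·1 + 0.26·0
Solving: h(square E) = 0.5835, h(square D) = 0.5172.
Starting from square E, the probability is 0.5835.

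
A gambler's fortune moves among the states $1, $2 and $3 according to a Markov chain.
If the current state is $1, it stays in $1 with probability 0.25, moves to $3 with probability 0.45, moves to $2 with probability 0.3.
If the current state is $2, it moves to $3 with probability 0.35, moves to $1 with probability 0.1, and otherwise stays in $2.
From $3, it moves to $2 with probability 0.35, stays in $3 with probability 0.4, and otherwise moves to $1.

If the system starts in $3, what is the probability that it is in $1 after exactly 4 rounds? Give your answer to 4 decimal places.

Propagate the distribution vector 4 rounds from $3.
After 0 rounds: (0.0000, 0.0000, 1.0000)
After 1 round: (0.2500, 0.3500, 0.4000)
After 2 rounds: (0.1975, 0.4075, 0.3950)
After 3 rounds: (0.1889, 0.4216, 0.3895)
After 4 rounds: (0.1868, 0.4249, 0.3884)
P(in $1 after 4 rounds) = 0.1868

0.1868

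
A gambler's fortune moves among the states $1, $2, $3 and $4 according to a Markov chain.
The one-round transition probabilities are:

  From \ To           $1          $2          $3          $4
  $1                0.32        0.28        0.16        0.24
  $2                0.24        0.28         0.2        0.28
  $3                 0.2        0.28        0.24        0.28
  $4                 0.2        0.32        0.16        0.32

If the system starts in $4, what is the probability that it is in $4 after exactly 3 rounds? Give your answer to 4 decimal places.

0.2819

Propagate the distribution vector 3 rounds from $4.
After 0 rounds: (0.0000, 0.0000, 0.0000, 1.0000)
After 1 round: (0.2000, 0.3200, 0.1600, 0.3200)
After 2 rounds: (0.2368, 0.2928, 0.1856, 0.2848)
After 3 rounds: (0.2401, 0.2914, 0.1866, 0.2819)
P(in $4 after 3 rounds) = 0.2819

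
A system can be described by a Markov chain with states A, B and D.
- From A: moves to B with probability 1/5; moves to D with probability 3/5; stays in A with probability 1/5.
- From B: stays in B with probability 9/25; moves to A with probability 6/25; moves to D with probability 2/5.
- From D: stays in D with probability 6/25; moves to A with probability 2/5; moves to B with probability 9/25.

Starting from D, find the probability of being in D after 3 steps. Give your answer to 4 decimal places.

Propagate the distribution vector 3 steps from D.
After 0 steps: (0.0000, 0.0000, 1.0000)
After 1 step: (0.4000, 0.3600, 0.2400)
After 2 steps: (0.2624, 0.2960, 0.4416)
After 3 steps: (0.3002, 0.3180, 0.3818)
P(in D after 3 steps) = 0.3818

0.3818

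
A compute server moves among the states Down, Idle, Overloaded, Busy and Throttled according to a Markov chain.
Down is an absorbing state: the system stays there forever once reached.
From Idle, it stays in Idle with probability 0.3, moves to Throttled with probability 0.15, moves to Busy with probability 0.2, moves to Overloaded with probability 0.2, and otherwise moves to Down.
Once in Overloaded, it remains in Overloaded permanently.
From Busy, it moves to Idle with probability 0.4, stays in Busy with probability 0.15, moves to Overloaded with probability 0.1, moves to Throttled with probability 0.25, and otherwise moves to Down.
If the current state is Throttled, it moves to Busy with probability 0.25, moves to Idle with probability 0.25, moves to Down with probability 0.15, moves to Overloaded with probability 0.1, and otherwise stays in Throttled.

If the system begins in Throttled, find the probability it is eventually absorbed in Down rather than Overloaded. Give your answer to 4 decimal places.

0.5179

Let h(s) be the probability of absorption at Down starting from transient state s. Then h(Down) = 1 and h(Overloaded) = 0. By first-step analysis:
h(Idle) = 0.15·1 + 0.3·h(Idle) + 0.2·0 + 0.2·h(Busy) + 0.15·h(Throttled)
h(Busy) = 0.1·1 + 0.4·h(Idle) + 0.1·0 + 0.15·h(Busy) + 0.25·h(Throttled)
h(Throttled) = 0.15·1 + 0.25·h(Idle) + 0.1·0 + 0.25·h(Busy) + 0.25·h(Throttled)
Solving: h(Idle) = 0.4649, h(Busy) = 0.4887, h(Throttled) = 0.5179.
Starting from Throttled, the probability is 0.5179.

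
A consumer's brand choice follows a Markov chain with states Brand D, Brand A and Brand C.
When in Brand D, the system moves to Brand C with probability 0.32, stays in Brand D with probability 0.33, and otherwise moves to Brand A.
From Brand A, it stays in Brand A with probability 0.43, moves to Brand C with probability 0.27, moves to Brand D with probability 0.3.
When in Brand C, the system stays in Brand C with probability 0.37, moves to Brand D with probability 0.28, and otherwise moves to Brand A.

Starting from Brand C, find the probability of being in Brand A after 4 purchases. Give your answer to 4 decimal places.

0.3804

Propagate the distribution vector 4 purchases from Brand C.
After 0 purchases: (0.0000, 0.0000, 1.0000)
After 1 purchase: (0.2800, 0.3500, 0.3700)
After 2 purchases: (0.3010, 0.3780, 0.3210)
After 3 purchases: (0.3026, 0.3802, 0.3172)
After 4 purchases: (0.3027, 0.3804, 0.3168)
P(in Brand A after 4 purchases) = 0.3804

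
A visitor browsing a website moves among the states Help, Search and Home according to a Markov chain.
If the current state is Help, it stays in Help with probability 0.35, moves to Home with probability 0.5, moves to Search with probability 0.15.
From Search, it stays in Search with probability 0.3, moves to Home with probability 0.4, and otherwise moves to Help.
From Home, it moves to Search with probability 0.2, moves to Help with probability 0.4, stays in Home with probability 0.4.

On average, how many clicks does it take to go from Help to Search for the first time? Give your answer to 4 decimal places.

Let t(s) be the expected number of clicks to first reach Search from state s, with t(Search) = 0. Conditioning on the first click:
t(Help) = 1 + 0.35·t(Help) + 0.5·t(Home)
t(Home) = 1 + 0.4·t(Help) + 0.4·t(Home)
Solving: t(Help) = 5.7895, t(Home) = 5.5263.
Expected clicks from Help to Search: 5.7895.

5.7895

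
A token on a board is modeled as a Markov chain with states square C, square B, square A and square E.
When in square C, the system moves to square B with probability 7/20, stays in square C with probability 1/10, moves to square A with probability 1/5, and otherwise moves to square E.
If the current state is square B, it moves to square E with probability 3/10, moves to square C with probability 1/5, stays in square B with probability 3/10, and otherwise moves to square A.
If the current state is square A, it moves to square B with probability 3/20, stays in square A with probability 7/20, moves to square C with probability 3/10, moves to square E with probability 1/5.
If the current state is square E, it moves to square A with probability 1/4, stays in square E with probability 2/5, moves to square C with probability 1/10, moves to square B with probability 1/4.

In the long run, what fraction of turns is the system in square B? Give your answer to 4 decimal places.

0.2550

Let the stationary distribution be π with π = πP and π_1 + π_2 + π_3 + π_4 = 1.
π_1 = 0.1·π_1 + 0.2·π_2 + 0.3·π_3 + 0.1·π_4
π_2 = 0.35·π_1 + 0.3·π_2 + 0.15·π_3 + 0.25·π_4
π_3 = 0.2·π_1 + 0.2·π_2 + 0.35·π_3 + 0.25·π_4
Solving with the normalization constraint gives π = (0.1763, 0.2550, 0.2538, 0.3149).
So the stationary probability of square B is 0.2550.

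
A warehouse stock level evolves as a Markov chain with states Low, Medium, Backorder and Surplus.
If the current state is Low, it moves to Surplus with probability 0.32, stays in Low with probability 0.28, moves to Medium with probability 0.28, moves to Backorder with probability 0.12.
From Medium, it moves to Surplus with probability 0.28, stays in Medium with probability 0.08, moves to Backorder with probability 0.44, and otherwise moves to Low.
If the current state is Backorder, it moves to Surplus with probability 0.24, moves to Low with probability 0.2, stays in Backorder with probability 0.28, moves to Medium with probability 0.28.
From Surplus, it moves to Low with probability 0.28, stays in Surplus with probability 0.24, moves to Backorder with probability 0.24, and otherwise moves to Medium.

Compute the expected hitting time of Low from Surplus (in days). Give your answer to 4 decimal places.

4.1838

Let t(s) be the expected number of days to first reach Low from state s, with t(Low) = 0. Conditioning on the first day:
t(Medium) = 1 + 0.08·t(Medium) + 0.44·t(Backorder) + 0.28·t(Surplus)
t(Backorder) = 1 + 0.28·t(Medium) + 0.28·t(Backorder) + 0.24·t(Surplus)
t(Surplus) = 1 + 0.24·t(Medium) + 0.24·t(Backorder) + 0.24·t(Surplus)
Solving: t(Medium) = 4.5350, t(Backorder) = 4.5471, t(Surplus) = 4.1838.
Expected days from Surplus to Low: 4.1838.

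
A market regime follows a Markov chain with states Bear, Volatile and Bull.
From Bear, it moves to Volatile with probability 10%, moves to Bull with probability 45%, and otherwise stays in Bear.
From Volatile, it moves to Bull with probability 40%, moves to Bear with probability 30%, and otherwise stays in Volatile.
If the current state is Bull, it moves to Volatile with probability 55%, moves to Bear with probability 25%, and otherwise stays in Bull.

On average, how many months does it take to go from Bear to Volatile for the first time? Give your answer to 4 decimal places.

Let t(s) be the expected number of months to first reach Volatile from state s, with t(Volatile) = 0. Conditioning on the first month:
t(Bear) = 1 + 0.45·t(Bear) + 0.45·t(Bull)
t(Bull) = 1 + 0.25·t(Bear) + 0.2·t(Bull)
Solving: t(Bear) = 3.8168, t(Bull) = 2.4427.
Expected months from Bear to Volatile: 3.8168.

3.8168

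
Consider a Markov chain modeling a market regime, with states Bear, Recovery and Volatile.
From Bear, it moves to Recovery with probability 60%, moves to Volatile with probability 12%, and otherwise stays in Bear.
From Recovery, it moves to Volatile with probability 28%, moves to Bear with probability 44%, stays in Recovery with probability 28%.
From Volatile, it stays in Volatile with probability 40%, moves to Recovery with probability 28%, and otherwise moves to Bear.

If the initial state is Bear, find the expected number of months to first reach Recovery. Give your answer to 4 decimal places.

1.8293

Let t(s) be the expected number of months to first reach Recovery from state s, with t(Recovery) = 0. Conditioning on the first month:
t(Bear) = 1 + 0.28·t(Bear) + 0.12·t(Volatile)
t(Volatile) = 1 + 0.32·t(Bear) + 0.4·t(Volatile)
Solving: t(Bear) = 1.8293, t(Volatile) = 2.6423.
Expected months from Bear to Recovery: 1.8293.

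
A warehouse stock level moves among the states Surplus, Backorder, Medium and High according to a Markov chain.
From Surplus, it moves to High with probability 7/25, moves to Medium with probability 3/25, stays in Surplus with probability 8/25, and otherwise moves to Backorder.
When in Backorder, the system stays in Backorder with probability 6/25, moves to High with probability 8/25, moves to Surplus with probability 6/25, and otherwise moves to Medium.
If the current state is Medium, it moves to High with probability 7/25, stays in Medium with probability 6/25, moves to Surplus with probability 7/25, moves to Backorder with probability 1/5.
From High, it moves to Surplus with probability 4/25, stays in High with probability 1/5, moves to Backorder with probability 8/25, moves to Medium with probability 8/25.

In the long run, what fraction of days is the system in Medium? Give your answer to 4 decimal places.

0.2214

Let the stationary distribution be π with π = πP and π_1 + π_2 + π_3 + π_4 = 1.
π_1 = 0.32·π_1 + 0.24·π_2 + 0.28·π_3 + 0.16·π_4
π_2 = 0.28·π_1 + 0.24·π_2 + 0.2·π_3 + 0.32·π_4
π_3 = 0.12·π_1 + 0.2·π_2 + 0.24·π_3 + 0.32·π_4
Solving with the normalization constraint gives π = (0.2471, 0.2625, 0.2214, 0.2690).
So the stationary probability of Medium is 0.2214.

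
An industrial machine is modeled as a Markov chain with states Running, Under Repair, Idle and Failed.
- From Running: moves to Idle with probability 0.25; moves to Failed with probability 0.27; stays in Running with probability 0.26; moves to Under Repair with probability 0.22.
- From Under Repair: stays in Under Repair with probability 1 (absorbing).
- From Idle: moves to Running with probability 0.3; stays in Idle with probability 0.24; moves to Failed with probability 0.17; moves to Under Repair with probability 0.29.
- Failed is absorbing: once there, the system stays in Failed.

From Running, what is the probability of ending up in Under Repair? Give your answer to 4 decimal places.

Let h(s) be the probability of absorption at Under Repair starting from transient state s. Then h(Under Repair) = 1 and h(Failed) = 0. By first-step analysis:
h(Running) = 0.26·h(Running) + 0.22·1 + 0.25·h(Idle) + 0.27·0
h(Idle) = 0.3·h(Running) + 0.29·1 + 0.24·h(Idle) + 0.17·0
Solving: h(Running) = 0.4918, h(Idle) = 0.5757.
Starting from Running, the probability is 0.4918.

0.4918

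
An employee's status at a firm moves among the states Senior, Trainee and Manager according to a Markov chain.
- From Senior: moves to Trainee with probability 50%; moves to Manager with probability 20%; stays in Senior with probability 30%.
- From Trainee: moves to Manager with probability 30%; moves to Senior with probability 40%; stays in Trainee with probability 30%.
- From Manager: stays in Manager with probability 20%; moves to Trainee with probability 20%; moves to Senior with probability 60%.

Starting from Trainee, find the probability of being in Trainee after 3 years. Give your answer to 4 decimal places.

0.3610

Propagate the distribution vector 3 years from Trainee.
After 0 years: (0.0000, 1.0000, 0.0000)
After 1 year: (0.4000, 0.3000, 0.3000)
After 2 years: (0.4200, 0.3500, 0.2300)
After 3 years: (0.4040, 0.3610, 0.2350)
P(in Trainee after 3 years) = 0.3610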